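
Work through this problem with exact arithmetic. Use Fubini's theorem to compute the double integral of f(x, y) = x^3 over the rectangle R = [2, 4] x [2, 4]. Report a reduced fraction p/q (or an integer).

f(x, y) is a tensor product of a function of x and a function of y, and both factors are bounded continuous (hence Lebesgue integrable) on the rectangle, so Fubini's theorem applies:
  integral_R f d(m x m) = (integral_a1^b1 x^3 dx) * (integral_a2^b2 1 dy).
Inner integral in x: integral_{2}^{4} x^3 dx = (4^4 - 2^4)/4
  = 60.
Inner integral in y: integral_{2}^{4} 1 dy = (4^1 - 2^1)/1
  = 2.
Product: (60) * (2) = 120.

120


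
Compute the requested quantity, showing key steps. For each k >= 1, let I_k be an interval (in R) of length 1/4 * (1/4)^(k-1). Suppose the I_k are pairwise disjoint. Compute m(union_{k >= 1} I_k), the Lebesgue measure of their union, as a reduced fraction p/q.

By countable additivity of the Lebesgue measure on pairwise disjoint measurable sets,
  m(union_{k >= 1} I_k) = sum_{k >= 1} m(I_k) = sum_{k >= 1} a * r^(k-1),
  with a = 1/4 and r = 1/4.
Since 0 < r = 1/4 < 1, the geometric series converges:
  sum_{k >= 1} a * r^(k-1) = a / (1 - r).
  = 1/4 / (1 - 1/4)
  = 1/4 / (3/4)
  = 1/3.

1/3


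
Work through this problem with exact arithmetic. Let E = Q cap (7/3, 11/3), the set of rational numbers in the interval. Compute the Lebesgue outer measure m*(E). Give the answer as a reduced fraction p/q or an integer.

Q cap (7/3, 11/3) is countable; list its elements as q_1, q_2, ... . Fix eps > 0 and cover the k-th point by an interval of length eps * 2^(-k). The cover has total length eps * sum_{k>=1} 2^(-k) = eps, so by definition of outer measure m*(Q cap (7/3, 11/3)) <= eps. Since eps was arbitrary and m* >= 0, the outer measure is 0.

0


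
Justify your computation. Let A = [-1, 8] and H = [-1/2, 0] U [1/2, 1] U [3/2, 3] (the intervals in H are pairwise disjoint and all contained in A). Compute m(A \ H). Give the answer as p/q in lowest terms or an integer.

The ambient interval has length m(A) = 8 - (-1) = 9.
Since the holes are disjoint and sit inside A, by finite additivity
  m(H) = sum_i (b_i - a_i), and m(A \ H) = m(A) - m(H).
Computing the hole measures:
  m(H_1) = 0 - (-1/2) = 1/2.
  m(H_2) = 1 - 1/2 = 1/2.
  m(H_3) = 3 - 3/2 = 3/2.
Summed: m(H) = 1/2 + 1/2 + 3/2 = 5/2.
So m(A \ H) = 9 - 5/2 = 13/2.

13/2


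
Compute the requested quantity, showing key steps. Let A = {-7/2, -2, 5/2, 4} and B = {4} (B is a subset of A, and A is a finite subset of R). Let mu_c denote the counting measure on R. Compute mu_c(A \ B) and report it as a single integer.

Counting measure assigns mu_c(E) = |E| (number of elements) when E is finite. For B subset A, A \ B is the set of elements of A not in B, so |A \ B| = |A| - |B|.
|A| = 4, |B| = 1, so mu_c(A \ B) = 4 - 1 = 3.

3


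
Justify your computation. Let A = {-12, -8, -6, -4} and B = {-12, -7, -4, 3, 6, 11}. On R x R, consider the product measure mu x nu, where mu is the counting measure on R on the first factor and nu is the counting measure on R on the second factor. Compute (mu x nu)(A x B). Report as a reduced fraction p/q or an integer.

For a measurable rectangle A x B, the product measure satisfies
  (mu x nu)(A x B) = mu(A) * nu(B).
  mu(A) = 4.
  nu(B) = 6.
  (mu x nu)(A x B) = 4 * 6 = 24.

24


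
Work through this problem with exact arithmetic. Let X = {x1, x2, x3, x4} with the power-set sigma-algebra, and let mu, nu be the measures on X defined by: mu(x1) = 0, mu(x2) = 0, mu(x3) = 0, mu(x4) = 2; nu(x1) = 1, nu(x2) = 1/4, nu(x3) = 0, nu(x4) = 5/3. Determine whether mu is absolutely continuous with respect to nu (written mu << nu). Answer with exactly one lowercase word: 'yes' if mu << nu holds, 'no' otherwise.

mu << nu means: every nu-null measurable set is also mu-null; equivalently, for every atom x, if nu({x}) = 0 then mu({x}) = 0.
Checking each atom:
  x1: nu = 1 > 0 -> no constraint.
  x2: nu = 1/4 > 0 -> no constraint.
  x3: nu = 0, mu = 0 -> consistent with mu << nu.
  x4: nu = 5/3 > 0 -> no constraint.
No atom violates the condition. Therefore mu << nu.

yes


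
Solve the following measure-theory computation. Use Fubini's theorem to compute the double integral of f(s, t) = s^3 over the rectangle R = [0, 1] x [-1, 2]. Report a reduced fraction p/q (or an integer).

f(s, t) is a tensor product of a function of s and a function of t, and both factors are bounded continuous (hence Lebesgue integrable) on the rectangle, so Fubini's theorem applies:
  integral_R f d(m x m) = (integral_a1^b1 s^3 ds) * (integral_a2^b2 1 dt).
Inner integral in s: integral_{0}^{1} s^3 ds = (1^4 - 0^4)/4
  = 1/4.
Inner integral in t: integral_{-1}^{2} 1 dt = (2^1 - (-1)^1)/1
  = 3.
Product: (1/4) * (3) = 3/4.

3/4


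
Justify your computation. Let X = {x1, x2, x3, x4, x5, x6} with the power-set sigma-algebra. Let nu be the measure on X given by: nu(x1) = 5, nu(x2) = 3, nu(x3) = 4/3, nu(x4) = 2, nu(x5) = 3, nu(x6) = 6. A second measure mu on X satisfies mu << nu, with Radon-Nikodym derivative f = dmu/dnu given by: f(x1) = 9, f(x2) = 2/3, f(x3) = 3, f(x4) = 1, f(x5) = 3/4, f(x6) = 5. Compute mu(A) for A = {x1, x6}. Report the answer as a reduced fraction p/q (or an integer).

By the defining property of the Radon-Nikodym derivative, for every measurable set A,
  mu(A) = integral_A f dnu.
Since nu is a discrete measure concentrated on the atoms of X, the integral over A reduces to the sum
  mu(A) = sum_{x in A} f(x) * nu({x}).
Computing each term:
  x1: f(x1) * nu(x1) = 9 * 5 = 45.
  x6: f(x6) * nu(x6) = 5 * 6 = 30.
Summing: mu(A) = 45 + 30 = 75.

75


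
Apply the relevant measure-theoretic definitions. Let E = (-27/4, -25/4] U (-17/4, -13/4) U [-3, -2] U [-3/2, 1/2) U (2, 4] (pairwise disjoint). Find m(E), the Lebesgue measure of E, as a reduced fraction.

For pairwise disjoint intervals, m(union_i I_i) = sum_i m(I_i),
and m is invariant under swapping open/closed endpoints (single points have measure 0).
So m(E) = sum_i (b_i - a_i).
  I_1 has length -25/4 - (-27/4) = 1/2.
  I_2 has length -13/4 - (-17/4) = 1.
  I_3 has length -2 - (-3) = 1.
  I_4 has length 1/2 - (-3/2) = 2.
  I_5 has length 4 - 2 = 2.
Summing:
  m(E) = 1/2 + 1 + 1 + 2 + 2 = 13/2.

13/2


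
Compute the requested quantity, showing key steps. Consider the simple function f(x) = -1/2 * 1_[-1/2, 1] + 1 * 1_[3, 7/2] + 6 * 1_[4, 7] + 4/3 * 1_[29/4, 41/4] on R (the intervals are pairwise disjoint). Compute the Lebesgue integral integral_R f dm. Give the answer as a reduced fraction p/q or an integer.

For a simple function f = sum_i c_i * 1_{A_i} with disjoint A_i,
  integral f dm = sum_i c_i * m(A_i).
Lengths of the A_i:
  m(A_1) = 1 - (-1/2) = 3/2.
  m(A_2) = 7/2 - 3 = 1/2.
  m(A_3) = 7 - 4 = 3.
  m(A_4) = 41/4 - 29/4 = 3.
Contributions c_i * m(A_i):
  (-1/2) * (3/2) = -3/4.
  (1) * (1/2) = 1/2.
  (6) * (3) = 18.
  (4/3) * (3) = 4.
Total: -3/4 + 1/2 + 18 + 4 = 87/4.

87/4


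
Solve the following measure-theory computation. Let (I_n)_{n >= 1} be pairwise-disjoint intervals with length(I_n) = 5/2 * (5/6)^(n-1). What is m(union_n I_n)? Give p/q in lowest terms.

By countable additivity of the Lebesgue measure on pairwise disjoint measurable sets,
  m(union_{n >= 1} I_n) = sum_{n >= 1} m(I_n) = sum_{n >= 1} a * r^(n-1),
  with a = 5/2 and r = 5/6.
Since 0 < r = 5/6 < 1, the geometric series converges:
  sum_{n >= 1} a * r^(n-1) = a / (1 - r).
  = 5/2 / (1 - 5/6)
  = 5/2 / (1/6)
  = 15.

15


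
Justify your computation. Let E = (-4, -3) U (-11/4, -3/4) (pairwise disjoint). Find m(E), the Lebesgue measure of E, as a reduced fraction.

For pairwise disjoint intervals, m(union_i I_i) = sum_i m(I_i),
and m is invariant under swapping open/closed endpoints (single points have measure 0).
So m(E) = sum_i (b_i - a_i).
  I_1 has length -3 - (-4) = 1.
  I_2 has length -3/4 - (-11/4) = 2.
Summing:
  m(E) = 1 + 2 = 3.

3


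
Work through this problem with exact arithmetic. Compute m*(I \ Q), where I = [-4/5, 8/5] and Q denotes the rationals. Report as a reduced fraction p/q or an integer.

The interval I = [-4/5, 8/5] has m(I) = 8/5 - (-4/5) = 12/5 (endpoints are measure-zero, so open/closed/half-open agree). Write I = (I cap Q) u (I \ Q). The rationals in I are countable, so m*(I cap Q) = 0 (cover each rational by intervals whose total length is arbitrarily small). By countable subadditivity m*(I) <= m*(I cap Q) + m*(I \ Q), hence m*(I \ Q) >= m(I) = 12/5. The reverse inequality m*(I \ Q) <= m*(I) = 12/5 is trivial since (I \ Q) is a subset of I. Therefore m*(I \ Q) = 12/5.

12/5


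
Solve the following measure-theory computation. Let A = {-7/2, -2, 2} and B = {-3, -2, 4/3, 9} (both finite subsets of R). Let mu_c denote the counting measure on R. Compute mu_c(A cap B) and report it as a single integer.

Counting measure on a finite set equals cardinality. mu_c(A cap B) = |A cap B| (elements appearing in both).
Enumerating the elements of A that also lie in B gives 1 element(s).
So mu_c(A cap B) = 1.

1


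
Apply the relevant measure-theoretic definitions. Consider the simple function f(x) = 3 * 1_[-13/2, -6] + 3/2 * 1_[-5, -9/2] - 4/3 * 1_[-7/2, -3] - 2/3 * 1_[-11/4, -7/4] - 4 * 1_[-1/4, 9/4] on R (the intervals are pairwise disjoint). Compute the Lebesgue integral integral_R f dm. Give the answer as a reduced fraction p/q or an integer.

For a simple function f = sum_i c_i * 1_{A_i} with disjoint A_i,
  integral f dm = sum_i c_i * m(A_i).
Lengths of the A_i:
  m(A_1) = -6 - (-13/2) = 1/2.
  m(A_2) = -9/2 - (-5) = 1/2.
  m(A_3) = -3 - (-7/2) = 1/2.
  m(A_4) = -7/4 - (-11/4) = 1.
  m(A_5) = 9/4 - (-1/4) = 5/2.
Contributions c_i * m(A_i):
  (3) * (1/2) = 3/2.
  (3/2) * (1/2) = 3/4.
  (-4/3) * (1/2) = -2/3.
  (-2/3) * (1) = -2/3.
  (-4) * (5/2) = -10.
Total: 3/2 + 3/4 - 2/3 - 2/3 - 10 = -109/12.

-109/12


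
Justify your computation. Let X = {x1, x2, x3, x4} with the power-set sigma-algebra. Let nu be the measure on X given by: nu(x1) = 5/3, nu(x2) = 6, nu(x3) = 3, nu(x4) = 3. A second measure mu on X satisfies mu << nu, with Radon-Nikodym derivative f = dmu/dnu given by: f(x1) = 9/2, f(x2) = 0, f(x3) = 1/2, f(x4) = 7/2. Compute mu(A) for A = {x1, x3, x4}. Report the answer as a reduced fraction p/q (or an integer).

By the defining property of the Radon-Nikodym derivative, for every measurable set A,
  mu(A) = integral_A f dnu.
Since nu is a discrete measure concentrated on the atoms of X, the integral over A reduces to the sum
  mu(A) = sum_{x in A} f(x) * nu({x}).
Computing each term:
  x1: f(x1) * nu(x1) = 9/2 * 5/3 = 15/2.
  x3: f(x3) * nu(x3) = 1/2 * 3 = 3/2.
  x4: f(x4) * nu(x4) = 7/2 * 3 = 21/2.
Summing: mu(A) = 15/2 + 3/2 + 21/2 = 39/2.

39/2


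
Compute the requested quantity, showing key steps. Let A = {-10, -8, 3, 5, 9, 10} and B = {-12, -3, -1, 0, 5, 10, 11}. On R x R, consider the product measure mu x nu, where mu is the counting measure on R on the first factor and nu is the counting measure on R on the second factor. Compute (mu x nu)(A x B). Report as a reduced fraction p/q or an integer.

For a measurable rectangle A x B, the product measure satisfies
  (mu x nu)(A x B) = mu(A) * nu(B).
  mu(A) = 6.
  nu(B) = 7.
  (mu x nu)(A x B) = 6 * 7 = 42.

42


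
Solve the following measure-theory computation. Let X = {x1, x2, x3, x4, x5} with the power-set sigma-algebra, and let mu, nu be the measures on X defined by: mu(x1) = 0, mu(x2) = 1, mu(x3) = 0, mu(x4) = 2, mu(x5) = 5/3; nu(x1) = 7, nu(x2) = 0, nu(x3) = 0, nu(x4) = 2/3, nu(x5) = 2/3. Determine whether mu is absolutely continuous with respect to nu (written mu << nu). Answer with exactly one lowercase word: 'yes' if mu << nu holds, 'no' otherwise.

mu << nu means: every nu-null measurable set is also mu-null; equivalently, for every atom x, if nu({x}) = 0 then mu({x}) = 0.
Checking each atom:
  x1: nu = 7 > 0 -> no constraint.
  x2: nu = 0, mu = 1 > 0 -> violates mu << nu.
  x3: nu = 0, mu = 0 -> consistent with mu << nu.
  x4: nu = 2/3 > 0 -> no constraint.
  x5: nu = 2/3 > 0 -> no constraint.
The atom(s) x2 violate the condition (nu = 0 but mu > 0). Therefore mu is NOT absolutely continuous w.r.t. nu.

no


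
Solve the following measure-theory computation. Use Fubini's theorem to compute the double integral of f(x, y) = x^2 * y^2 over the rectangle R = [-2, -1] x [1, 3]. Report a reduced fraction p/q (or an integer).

f(x, y) is a tensor product of a function of x and a function of y, and both factors are bounded continuous (hence Lebesgue integrable) on the rectangle, so Fubini's theorem applies:
  integral_R f d(m x m) = (integral_a1^b1 x^2 dx) * (integral_a2^b2 y^2 dy).
Inner integral in x: integral_{-2}^{-1} x^2 dx = ((-1)^3 - (-2)^3)/3
  = 7/3.
Inner integral in y: integral_{1}^{3} y^2 dy = (3^3 - 1^3)/3
  = 26/3.
Product: (7/3) * (26/3) = 182/9.

182/9


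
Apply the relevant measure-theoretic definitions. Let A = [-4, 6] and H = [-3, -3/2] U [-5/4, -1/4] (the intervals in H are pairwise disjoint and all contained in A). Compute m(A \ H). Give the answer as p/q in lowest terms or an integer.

The ambient interval has length m(A) = 6 - (-4) = 10.
Since the holes are disjoint and sit inside A, by finite additivity
  m(H) = sum_i (b_i - a_i), and m(A \ H) = m(A) - m(H).
Computing the hole measures:
  m(H_1) = -3/2 - (-3) = 3/2.
  m(H_2) = -1/4 - (-5/4) = 1.
Summed: m(H) = 3/2 + 1 = 5/2.
So m(A \ H) = 10 - 5/2 = 15/2.

15/2


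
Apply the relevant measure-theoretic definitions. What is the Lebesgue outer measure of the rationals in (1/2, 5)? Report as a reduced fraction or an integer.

Q cap (1/2, 5) is countable; list its elements as q_1, q_2, ... . Fix eps > 0 and cover the k-th point by an interval of length eps * 2^(-k). The cover has total length eps * sum_{k>=1} 2^(-k) = eps, so by definition of outer measure m*(Q cap (1/2, 5)) <= eps. Since eps was arbitrary and m* >= 0, the outer measure is 0.

0


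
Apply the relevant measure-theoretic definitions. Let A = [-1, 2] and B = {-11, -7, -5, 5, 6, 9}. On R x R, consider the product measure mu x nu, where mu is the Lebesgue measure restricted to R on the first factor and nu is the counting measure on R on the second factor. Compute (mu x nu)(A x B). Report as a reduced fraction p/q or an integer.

For a measurable rectangle A x B, the product measure satisfies
  (mu x nu)(A x B) = mu(A) * nu(B).
  mu(A) = 3.
  nu(B) = 6.
  (mu x nu)(A x B) = 3 * 6 = 18.

18


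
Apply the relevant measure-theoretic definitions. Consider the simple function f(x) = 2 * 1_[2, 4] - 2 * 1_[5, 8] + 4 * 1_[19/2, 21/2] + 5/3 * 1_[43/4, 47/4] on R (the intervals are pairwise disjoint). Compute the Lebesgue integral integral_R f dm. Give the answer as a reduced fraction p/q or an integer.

For a simple function f = sum_i c_i * 1_{A_i} with disjoint A_i,
  integral f dm = sum_i c_i * m(A_i).
Lengths of the A_i:
  m(A_1) = 4 - 2 = 2.
  m(A_2) = 8 - 5 = 3.
  m(A_3) = 21/2 - 19/2 = 1.
  m(A_4) = 47/4 - 43/4 = 1.
Contributions c_i * m(A_i):
  (2) * (2) = 4.
  (-2) * (3) = -6.
  (4) * (1) = 4.
  (5/3) * (1) = 5/3.
Total: 4 - 6 + 4 + 5/3 = 11/3.

11/3


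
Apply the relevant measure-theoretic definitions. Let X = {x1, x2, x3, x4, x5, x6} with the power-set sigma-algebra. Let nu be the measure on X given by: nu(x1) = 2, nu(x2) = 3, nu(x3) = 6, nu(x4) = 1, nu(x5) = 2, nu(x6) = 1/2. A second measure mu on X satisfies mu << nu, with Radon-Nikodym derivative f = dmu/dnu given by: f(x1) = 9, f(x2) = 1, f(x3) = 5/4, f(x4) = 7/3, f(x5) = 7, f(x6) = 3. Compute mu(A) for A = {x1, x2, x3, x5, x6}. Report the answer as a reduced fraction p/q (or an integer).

By the defining property of the Radon-Nikodym derivative, for every measurable set A,
  mu(A) = integral_A f dnu.
Since nu is a discrete measure concentrated on the atoms of X, the integral over A reduces to the sum
  mu(A) = sum_{x in A} f(x) * nu({x}).
Computing each term:
  x1: f(x1) * nu(x1) = 9 * 2 = 18.
  x2: f(x2) * nu(x2) = 1 * 3 = 3.
  x3: f(x3) * nu(x3) = 5/4 * 6 = 15/2.
  x5: f(x5) * nu(x5) = 7 * 2 = 14.
  x6: f(x6) * nu(x6) = 3 * 1/2 = 3/2.
Summing: mu(A) = 18 + 3 + 15/2 + 14 + 3/2 = 44.

44


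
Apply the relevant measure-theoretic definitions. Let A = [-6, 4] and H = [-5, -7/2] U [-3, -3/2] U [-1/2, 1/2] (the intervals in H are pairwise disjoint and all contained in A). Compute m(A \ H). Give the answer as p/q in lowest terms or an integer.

The ambient interval has length m(A) = 4 - (-6) = 10.
Since the holes are disjoint and sit inside A, by finite additivity
  m(H) = sum_i (b_i - a_i), and m(A \ H) = m(A) - m(H).
Computing the hole measures:
  m(H_1) = -7/2 - (-5) = 3/2.
  m(H_2) = -3/2 - (-3) = 3/2.
  m(H_3) = 1/2 - (-1/2) = 1.
Summed: m(H) = 3/2 + 3/2 + 1 = 4.
So m(A \ H) = 10 - 4 = 6.

6


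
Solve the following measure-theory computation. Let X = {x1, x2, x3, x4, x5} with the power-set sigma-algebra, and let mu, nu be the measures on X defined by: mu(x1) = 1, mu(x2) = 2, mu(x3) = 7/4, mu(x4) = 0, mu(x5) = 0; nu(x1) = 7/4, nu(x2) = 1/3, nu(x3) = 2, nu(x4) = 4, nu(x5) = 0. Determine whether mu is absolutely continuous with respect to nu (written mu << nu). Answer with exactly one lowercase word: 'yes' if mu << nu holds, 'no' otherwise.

mu << nu means: every nu-null measurable set is also mu-null; equivalently, for every atom x, if nu({x}) = 0 then mu({x}) = 0.
Checking each atom:
  x1: nu = 7/4 > 0 -> no constraint.
  x2: nu = 1/3 > 0 -> no constraint.
  x3: nu = 2 > 0 -> no constraint.
  x4: nu = 4 > 0 -> no constraint.
  x5: nu = 0, mu = 0 -> consistent with mu << nu.
No atom violates the condition. Therefore mu << nu.

yes


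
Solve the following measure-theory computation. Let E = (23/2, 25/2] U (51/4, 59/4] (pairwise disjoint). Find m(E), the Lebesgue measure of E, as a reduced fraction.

For pairwise disjoint intervals, m(union_i I_i) = sum_i m(I_i),
and m is invariant under swapping open/closed endpoints (single points have measure 0).
So m(E) = sum_i (b_i - a_i).
  I_1 has length 25/2 - 23/2 = 1.
  I_2 has length 59/4 - 51/4 = 2.
Summing:
  m(E) = 1 + 2 = 3.

3


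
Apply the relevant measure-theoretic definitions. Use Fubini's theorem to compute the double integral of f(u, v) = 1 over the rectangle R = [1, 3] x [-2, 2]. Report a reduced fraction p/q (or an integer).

f(u, v) is a tensor product of a function of u and a function of v, and both factors are bounded continuous (hence Lebesgue integrable) on the rectangle, so Fubini's theorem applies:
  integral_R f d(m x m) = (integral_a1^b1 1 du) * (integral_a2^b2 1 dv).
Inner integral in u: integral_{1}^{3} 1 du = (3^1 - 1^1)/1
  = 2.
Inner integral in v: integral_{-2}^{2} 1 dv = (2^1 - (-2)^1)/1
  = 4.
Product: (2) * (4) = 8.

8


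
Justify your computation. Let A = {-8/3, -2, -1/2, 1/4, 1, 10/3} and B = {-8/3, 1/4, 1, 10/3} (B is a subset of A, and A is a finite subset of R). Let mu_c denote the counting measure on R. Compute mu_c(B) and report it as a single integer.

Counting measure assigns mu_c(E) = |E| (number of elements) when E is finite.
B has 4 element(s), so mu_c(B) = 4.

4


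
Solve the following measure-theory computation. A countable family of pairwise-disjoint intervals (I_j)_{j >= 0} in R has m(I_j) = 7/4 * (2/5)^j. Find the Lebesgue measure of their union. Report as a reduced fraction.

By countable additivity of the Lebesgue measure on pairwise disjoint measurable sets,
  m(union_{j >= 0} I_j) = sum_{j >= 0} m(I_j) = sum_{j >= 0} a * r^j,
  with a = 7/4 and r = 2/5.
Since 0 < r = 2/5 < 1, the geometric series converges:
  sum_{j >= 0} a * r^j = a / (1 - r).
  = 7/4 / (1 - 2/5)
  = 7/4 / (3/5)
  = 35/12.

35/12


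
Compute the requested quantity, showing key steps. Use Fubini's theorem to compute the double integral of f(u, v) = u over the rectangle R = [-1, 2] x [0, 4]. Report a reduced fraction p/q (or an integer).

f(u, v) is a tensor product of a function of u and a function of v, and both factors are bounded continuous (hence Lebesgue integrable) on the rectangle, so Fubini's theorem applies:
  integral_R f d(m x m) = (integral_a1^b1 u du) * (integral_a2^b2 1 dv).
Inner integral in u: integral_{-1}^{2} u du = (2^2 - (-1)^2)/2
  = 3/2.
Inner integral in v: integral_{0}^{4} 1 dv = (4^1 - 0^1)/1
  = 4.
Product: (3/2) * (4) = 6.

6


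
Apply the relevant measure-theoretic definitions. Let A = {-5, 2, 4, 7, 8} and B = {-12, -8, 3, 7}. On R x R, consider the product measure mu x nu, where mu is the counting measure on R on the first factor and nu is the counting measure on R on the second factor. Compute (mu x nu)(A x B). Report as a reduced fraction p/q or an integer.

For a measurable rectangle A x B, the product measure satisfies
  (mu x nu)(A x B) = mu(A) * nu(B).
  mu(A) = 5.
  nu(B) = 4.
  (mu x nu)(A x B) = 5 * 4 = 20.

20


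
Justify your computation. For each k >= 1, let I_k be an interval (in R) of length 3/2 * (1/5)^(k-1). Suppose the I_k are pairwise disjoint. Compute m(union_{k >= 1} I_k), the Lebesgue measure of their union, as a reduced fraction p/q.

By countable additivity of the Lebesgue measure on pairwise disjoint measurable sets,
  m(union_{k >= 1} I_k) = sum_{k >= 1} m(I_k) = sum_{k >= 1} a * r^(k-1),
  with a = 3/2 and r = 1/5.
Since 0 < r = 1/5 < 1, the geometric series converges:
  sum_{k >= 1} a * r^(k-1) = a / (1 - r).
  = 3/2 / (1 - 1/5)
  = 3/2 / (4/5)
  = 15/8.

15/8


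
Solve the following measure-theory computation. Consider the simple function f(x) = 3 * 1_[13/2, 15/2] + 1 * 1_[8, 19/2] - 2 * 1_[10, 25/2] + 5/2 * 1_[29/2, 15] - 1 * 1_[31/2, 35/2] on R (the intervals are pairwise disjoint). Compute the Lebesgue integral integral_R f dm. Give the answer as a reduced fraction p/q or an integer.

For a simple function f = sum_i c_i * 1_{A_i} with disjoint A_i,
  integral f dm = sum_i c_i * m(A_i).
Lengths of the A_i:
  m(A_1) = 15/2 - 13/2 = 1.
  m(A_2) = 19/2 - 8 = 3/2.
  m(A_3) = 25/2 - 10 = 5/2.
  m(A_4) = 15 - 29/2 = 1/2.
  m(A_5) = 35/2 - 31/2 = 2.
Contributions c_i * m(A_i):
  (3) * (1) = 3.
  (1) * (3/2) = 3/2.
  (-2) * (5/2) = -5.
  (5/2) * (1/2) = 5/4.
  (-1) * (2) = -2.
Total: 3 + 3/2 - 5 + 5/4 - 2 = -5/4.

-5/4


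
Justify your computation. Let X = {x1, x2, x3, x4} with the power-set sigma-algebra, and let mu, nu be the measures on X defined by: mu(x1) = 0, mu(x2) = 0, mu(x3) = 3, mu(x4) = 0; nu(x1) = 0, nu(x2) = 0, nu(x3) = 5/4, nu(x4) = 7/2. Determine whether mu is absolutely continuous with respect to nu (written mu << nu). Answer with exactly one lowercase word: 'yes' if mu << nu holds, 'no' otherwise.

mu << nu means: every nu-null measurable set is also mu-null; equivalently, for every atom x, if nu({x}) = 0 then mu({x}) = 0.
Checking each atom:
  x1: nu = 0, mu = 0 -> consistent with mu << nu.
  x2: nu = 0, mu = 0 -> consistent with mu << nu.
  x3: nu = 5/4 > 0 -> no constraint.
  x4: nu = 7/2 > 0 -> no constraint.
No atom violates the condition. Therefore mu << nu.

yes


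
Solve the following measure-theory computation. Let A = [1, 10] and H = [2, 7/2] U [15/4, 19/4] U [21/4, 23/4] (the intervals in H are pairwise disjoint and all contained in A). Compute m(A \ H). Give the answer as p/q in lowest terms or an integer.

The ambient interval has length m(A) = 10 - 1 = 9.
Since the holes are disjoint and sit inside A, by finite additivity
  m(H) = sum_i (b_i - a_i), and m(A \ H) = m(A) - m(H).
Computing the hole measures:
  m(H_1) = 7/2 - 2 = 3/2.
  m(H_2) = 19/4 - 15/4 = 1.
  m(H_3) = 23/4 - 21/4 = 1/2.
Summed: m(H) = 3/2 + 1 + 1/2 = 3.
So m(A \ H) = 9 - 3 = 6.

6


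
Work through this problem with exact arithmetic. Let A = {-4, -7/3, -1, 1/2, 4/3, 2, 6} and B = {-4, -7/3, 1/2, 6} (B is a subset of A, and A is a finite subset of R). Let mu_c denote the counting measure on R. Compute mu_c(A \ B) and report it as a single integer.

Counting measure assigns mu_c(E) = |E| (number of elements) when E is finite. For B subset A, A \ B is the set of elements of A not in B, so |A \ B| = |A| - |B|.
|A| = 7, |B| = 4, so mu_c(A \ B) = 7 - 4 = 3.

3


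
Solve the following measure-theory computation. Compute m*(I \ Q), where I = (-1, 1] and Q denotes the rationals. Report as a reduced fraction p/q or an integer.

The interval I = (-1, 1] has m(I) = 1 - (-1) = 2 (endpoints are measure-zero, so open/closed/half-open agree). Write I = (I cap Q) u (I \ Q). The rationals in I are countable, so m*(I cap Q) = 0 (cover each rational by intervals whose total length is arbitrarily small). By countable subadditivity m*(I) <= m*(I cap Q) + m*(I \ Q), hence m*(I \ Q) >= m(I) = 2. The reverse inequality m*(I \ Q) <= m*(I) = 2 is trivial since (I \ Q) is a subset of I. Therefore m*(I \ Q) = 2.

2


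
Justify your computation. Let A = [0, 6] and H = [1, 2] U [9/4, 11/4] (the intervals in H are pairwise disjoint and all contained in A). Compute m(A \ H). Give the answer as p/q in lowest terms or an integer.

The ambient interval has length m(A) = 6 - 0 = 6.
Since the holes are disjoint and sit inside A, by finite additivity
  m(H) = sum_i (b_i - a_i), and m(A \ H) = m(A) - m(H).
Computing the hole measures:
  m(H_1) = 2 - 1 = 1.
  m(H_2) = 11/4 - 9/4 = 1/2.
Summed: m(H) = 1 + 1/2 = 3/2.
So m(A \ H) = 6 - 3/2 = 9/2.

9/2


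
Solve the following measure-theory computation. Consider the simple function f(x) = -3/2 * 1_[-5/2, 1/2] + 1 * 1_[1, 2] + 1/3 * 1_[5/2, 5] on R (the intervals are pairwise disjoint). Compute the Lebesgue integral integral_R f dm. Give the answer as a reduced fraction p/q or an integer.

For a simple function f = sum_i c_i * 1_{A_i} with disjoint A_i,
  integral f dm = sum_i c_i * m(A_i).
Lengths of the A_i:
  m(A_1) = 1/2 - (-5/2) = 3.
  m(A_2) = 2 - 1 = 1.
  m(A_3) = 5 - 5/2 = 5/2.
Contributions c_i * m(A_i):
  (-3/2) * (3) = -9/2.
  (1) * (1) = 1.
  (1/3) * (5/2) = 5/6.
Total: -9/2 + 1 + 5/6 = -8/3.

-8/3


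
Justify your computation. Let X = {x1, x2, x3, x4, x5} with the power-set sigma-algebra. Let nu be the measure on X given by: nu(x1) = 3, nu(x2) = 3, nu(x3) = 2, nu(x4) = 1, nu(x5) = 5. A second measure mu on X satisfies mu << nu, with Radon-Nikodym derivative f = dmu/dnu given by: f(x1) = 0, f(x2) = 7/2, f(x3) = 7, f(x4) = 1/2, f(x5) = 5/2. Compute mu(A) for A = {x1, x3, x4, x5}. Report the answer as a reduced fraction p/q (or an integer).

By the defining property of the Radon-Nikodym derivative, for every measurable set A,
  mu(A) = integral_A f dnu.
Since nu is a discrete measure concentrated on the atoms of X, the integral over A reduces to the sum
  mu(A) = sum_{x in A} f(x) * nu({x}).
Computing each term:
  x1: f(x1) * nu(x1) = 0 * 3 = 0.
  x3: f(x3) * nu(x3) = 7 * 2 = 14.
  x4: f(x4) * nu(x4) = 1/2 * 1 = 1/2.
  x5: f(x5) * nu(x5) = 5/2 * 5 = 25/2.
Summing: mu(A) = 0 + 14 + 1/2 + 25/2 = 27.

27


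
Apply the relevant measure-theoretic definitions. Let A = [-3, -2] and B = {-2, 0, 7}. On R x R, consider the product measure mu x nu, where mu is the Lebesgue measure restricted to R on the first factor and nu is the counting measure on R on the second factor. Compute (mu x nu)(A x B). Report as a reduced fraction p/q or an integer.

For a measurable rectangle A x B, the product measure satisfies
  (mu x nu)(A x B) = mu(A) * nu(B).
  mu(A) = 1.
  nu(B) = 3.
  (mu x nu)(A x B) = 1 * 3 = 3.

3


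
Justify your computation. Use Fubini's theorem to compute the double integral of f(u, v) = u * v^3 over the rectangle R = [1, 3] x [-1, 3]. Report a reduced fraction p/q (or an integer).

f(u, v) is a tensor product of a function of u and a function of v, and both factors are bounded continuous (hence Lebesgue integrable) on the rectangle, so Fubini's theorem applies:
  integral_R f d(m x m) = (integral_a1^b1 u du) * (integral_a2^b2 v^3 dv).
Inner integral in u: integral_{1}^{3} u du = (3^2 - 1^2)/2
  = 4.
Inner integral in v: integral_{-1}^{3} v^3 dv = (3^4 - (-1)^4)/4
  = 20.
Product: (4) * (20) = 80.

80


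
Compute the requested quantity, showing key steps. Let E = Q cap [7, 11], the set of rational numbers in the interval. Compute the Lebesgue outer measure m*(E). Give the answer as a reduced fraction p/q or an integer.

E = Q cap [7, 11] is a subset of Q, which is countable. Enumerate Q = {q_1, q_2, ...}; for any eps > 0, cover q_k by the open interval (q_k - eps/2^(k+1), q_k + eps/2^(k+1)), of length eps/2^k. The total cover length is sum_{k>=1} eps/2^k = eps. Hence m*(E) <= m*(Q) <= eps for every eps > 0, and since outer measure is non-negative, m*(E) = 0.

0


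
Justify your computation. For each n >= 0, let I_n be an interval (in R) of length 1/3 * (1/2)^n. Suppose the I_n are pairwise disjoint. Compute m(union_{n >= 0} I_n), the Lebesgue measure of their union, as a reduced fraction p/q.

By countable additivity of the Lebesgue measure on pairwise disjoint measurable sets,
  m(union_{n >= 0} I_n) = sum_{n >= 0} m(I_n) = sum_{n >= 0} a * r^n,
  with a = 1/3 and r = 1/2.
Since 0 < r = 1/2 < 1, the geometric series converges:
  sum_{n >= 0} a * r^n = a / (1 - r).
  = 1/3 / (1 - 1/2)
  = 1/3 / (1/2)
  = 2/3.

2/3


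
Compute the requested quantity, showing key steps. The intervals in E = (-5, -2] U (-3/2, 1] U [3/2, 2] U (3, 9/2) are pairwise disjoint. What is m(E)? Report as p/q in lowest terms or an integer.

For pairwise disjoint intervals, m(union_i I_i) = sum_i m(I_i),
and m is invariant under swapping open/closed endpoints (single points have measure 0).
So m(E) = sum_i (b_i - a_i).
  I_1 has length -2 - (-5) = 3.
  I_2 has length 1 - (-3/2) = 5/2.
  I_3 has length 2 - 3/2 = 1/2.
  I_4 has length 9/2 - 3 = 3/2.
Summing:
  m(E) = 3 + 5/2 + 1/2 + 3/2 = 15/2.

15/2


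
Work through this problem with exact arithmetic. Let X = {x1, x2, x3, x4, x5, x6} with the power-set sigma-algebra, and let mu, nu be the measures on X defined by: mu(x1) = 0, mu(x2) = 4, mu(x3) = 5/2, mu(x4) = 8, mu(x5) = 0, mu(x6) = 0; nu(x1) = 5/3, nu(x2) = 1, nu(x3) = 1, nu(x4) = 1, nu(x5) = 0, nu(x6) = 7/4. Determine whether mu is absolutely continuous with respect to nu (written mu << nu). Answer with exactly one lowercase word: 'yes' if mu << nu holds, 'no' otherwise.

mu << nu means: every nu-null measurable set is also mu-null; equivalently, for every atom x, if nu({x}) = 0 then mu({x}) = 0.
Checking each atom:
  x1: nu = 5/3 > 0 -> no constraint.
  x2: nu = 1 > 0 -> no constraint.
  x3: nu = 1 > 0 -> no constraint.
  x4: nu = 1 > 0 -> no constraint.
  x5: nu = 0, mu = 0 -> consistent with mu << nu.
  x6: nu = 7/4 > 0 -> no constraint.
No atom violates the condition. Therefore mu << nu.

yes


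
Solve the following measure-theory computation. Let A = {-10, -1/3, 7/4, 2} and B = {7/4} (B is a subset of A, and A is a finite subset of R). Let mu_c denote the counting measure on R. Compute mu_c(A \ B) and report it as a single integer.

Counting measure assigns mu_c(E) = |E| (number of elements) when E is finite. For B subset A, A \ B is the set of elements of A not in B, so |A \ B| = |A| - |B|.
|A| = 4, |B| = 1, so mu_c(A \ B) = 4 - 1 = 3.

3


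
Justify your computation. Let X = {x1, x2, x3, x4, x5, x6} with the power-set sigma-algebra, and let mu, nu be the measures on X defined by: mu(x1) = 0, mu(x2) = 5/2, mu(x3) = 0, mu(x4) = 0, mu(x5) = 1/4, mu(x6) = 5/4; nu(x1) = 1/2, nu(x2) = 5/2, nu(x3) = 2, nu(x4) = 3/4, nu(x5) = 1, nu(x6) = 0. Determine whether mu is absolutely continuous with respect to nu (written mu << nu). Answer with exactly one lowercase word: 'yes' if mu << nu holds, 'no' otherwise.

mu << nu means: every nu-null measurable set is also mu-null; equivalently, for every atom x, if nu({x}) = 0 then mu({x}) = 0.
Checking each atom:
  x1: nu = 1/2 > 0 -> no constraint.
  x2: nu = 5/2 > 0 -> no constraint.
  x3: nu = 2 > 0 -> no constraint.
  x4: nu = 3/4 > 0 -> no constraint.
  x5: nu = 1 > 0 -> no constraint.
  x6: nu = 0, mu = 5/4 > 0 -> violates mu << nu.
The atom(s) x6 violate the condition (nu = 0 but mu > 0). Therefore mu is NOT absolutely continuous w.r.t. nu.

no


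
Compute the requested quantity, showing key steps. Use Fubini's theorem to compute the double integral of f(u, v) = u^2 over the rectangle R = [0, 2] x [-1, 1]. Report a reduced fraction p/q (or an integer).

f(u, v) is a tensor product of a function of u and a function of v, and both factors are bounded continuous (hence Lebesgue integrable) on the rectangle, so Fubini's theorem applies:
  integral_R f d(m x m) = (integral_a1^b1 u^2 du) * (integral_a2^b2 1 dv).
Inner integral in u: integral_{0}^{2} u^2 du = (2^3 - 0^3)/3
  = 8/3.
Inner integral in v: integral_{-1}^{1} 1 dv = (1^1 - (-1)^1)/1
  = 2.
Product: (8/3) * (2) = 16/3.

16/3


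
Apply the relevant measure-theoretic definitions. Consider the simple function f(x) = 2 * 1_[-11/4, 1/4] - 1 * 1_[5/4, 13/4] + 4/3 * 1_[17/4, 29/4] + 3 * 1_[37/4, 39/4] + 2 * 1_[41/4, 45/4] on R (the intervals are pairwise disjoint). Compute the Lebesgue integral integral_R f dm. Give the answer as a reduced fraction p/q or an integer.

For a simple function f = sum_i c_i * 1_{A_i} with disjoint A_i,
  integral f dm = sum_i c_i * m(A_i).
Lengths of the A_i:
  m(A_1) = 1/4 - (-11/4) = 3.
  m(A_2) = 13/4 - 5/4 = 2.
  m(A_3) = 29/4 - 17/4 = 3.
  m(A_4) = 39/4 - 37/4 = 1/2.
  m(A_5) = 45/4 - 41/4 = 1.
Contributions c_i * m(A_i):
  (2) * (3) = 6.
  (-1) * (2) = -2.
  (4/3) * (3) = 4.
  (3) * (1/2) = 3/2.
  (2) * (1) = 2.
Total: 6 - 2 + 4 + 3/2 + 2 = 23/2.

23/2


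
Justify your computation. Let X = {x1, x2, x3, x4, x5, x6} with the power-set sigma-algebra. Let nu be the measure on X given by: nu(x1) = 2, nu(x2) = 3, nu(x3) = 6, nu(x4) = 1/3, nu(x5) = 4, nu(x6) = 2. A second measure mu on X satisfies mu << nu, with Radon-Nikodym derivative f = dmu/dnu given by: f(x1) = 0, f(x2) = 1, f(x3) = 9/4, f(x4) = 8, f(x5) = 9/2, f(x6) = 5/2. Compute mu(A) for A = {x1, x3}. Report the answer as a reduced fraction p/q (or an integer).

By the defining property of the Radon-Nikodym derivative, for every measurable set A,
  mu(A) = integral_A f dnu.
Since nu is a discrete measure concentrated on the atoms of X, the integral over A reduces to the sum
  mu(A) = sum_{x in A} f(x) * nu({x}).
Computing each term:
  x1: f(x1) * nu(x1) = 0 * 2 = 0.
  x3: f(x3) * nu(x3) = 9/4 * 6 = 27/2.
Summing: mu(A) = 0 + 27/2 = 27/2.

27/2


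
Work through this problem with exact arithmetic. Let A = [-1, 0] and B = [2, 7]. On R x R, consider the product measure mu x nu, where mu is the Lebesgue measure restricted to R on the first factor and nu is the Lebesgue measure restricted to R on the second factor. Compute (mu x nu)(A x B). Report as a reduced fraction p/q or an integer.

For a measurable rectangle A x B, the product measure satisfies
  (mu x nu)(A x B) = mu(A) * nu(B).
  mu(A) = 1.
  nu(B) = 5.
  (mu x nu)(A x B) = 1 * 5 = 5.

5


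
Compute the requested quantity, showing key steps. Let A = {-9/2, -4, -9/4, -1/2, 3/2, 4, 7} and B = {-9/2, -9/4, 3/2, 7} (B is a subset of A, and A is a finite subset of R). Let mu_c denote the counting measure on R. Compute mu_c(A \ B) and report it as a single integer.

Counting measure assigns mu_c(E) = |E| (number of elements) when E is finite. For B subset A, A \ B is the set of elements of A not in B, so |A \ B| = |A| - |B|.
|A| = 7, |B| = 4, so mu_c(A \ B) = 7 - 4 = 3.

3


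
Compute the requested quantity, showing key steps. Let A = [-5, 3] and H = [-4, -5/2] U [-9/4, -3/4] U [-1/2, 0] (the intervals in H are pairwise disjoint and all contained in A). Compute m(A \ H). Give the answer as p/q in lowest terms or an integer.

The ambient interval has length m(A) = 3 - (-5) = 8.
Since the holes are disjoint and sit inside A, by finite additivity
  m(H) = sum_i (b_i - a_i), and m(A \ H) = m(A) - m(H).
Computing the hole measures:
  m(H_1) = -5/2 - (-4) = 3/2.
  m(H_2) = -3/4 - (-9/4) = 3/2.
  m(H_3) = 0 - (-1/2) = 1/2.
Summed: m(H) = 3/2 + 3/2 + 1/2 = 7/2.
So m(A \ H) = 8 - 7/2 = 9/2.

9/2


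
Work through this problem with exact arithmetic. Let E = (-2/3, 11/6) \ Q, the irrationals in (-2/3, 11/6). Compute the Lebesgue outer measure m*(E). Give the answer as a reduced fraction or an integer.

The interval I = (-2/3, 11/6) has m(I) = 11/6 - (-2/3) = 5/2 (endpoints are measure-zero, so open/closed/half-open agree). Write I = (I cap Q) u (I \ Q). The rationals in I are countable, so m*(I cap Q) = 0 (cover each rational by intervals whose total length is arbitrarily small). By countable subadditivity m*(I) <= m*(I cap Q) + m*(I \ Q), hence m*(I \ Q) >= m(I) = 5/2. The reverse inequality m*(I \ Q) <= m*(I) = 5/2 is trivial since (I \ Q) is a subset of I. Therefore m*(I \ Q) = 5/2.

5/2


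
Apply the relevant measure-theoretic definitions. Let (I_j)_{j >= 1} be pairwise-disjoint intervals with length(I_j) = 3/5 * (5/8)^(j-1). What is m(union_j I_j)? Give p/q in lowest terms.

By countable additivity of the Lebesgue measure on pairwise disjoint measurable sets,
  m(union_{j >= 1} I_j) = sum_{j >= 1} m(I_j) = sum_{j >= 1} a * r^(j-1),
  with a = 3/5 and r = 5/8.
Since 0 < r = 5/8 < 1, the geometric series converges:
  sum_{j >= 1} a * r^(j-1) = a / (1 - r).
  = 3/5 / (1 - 5/8)
  = 3/5 / (3/8)
  = 8/5.

8/5


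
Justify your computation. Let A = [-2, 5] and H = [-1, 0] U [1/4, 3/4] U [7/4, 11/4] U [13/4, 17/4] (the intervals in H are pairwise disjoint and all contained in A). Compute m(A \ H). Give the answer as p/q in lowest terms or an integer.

The ambient interval has length m(A) = 5 - (-2) = 7.
Since the holes are disjoint and sit inside A, by finite additivity
  m(H) = sum_i (b_i - a_i), and m(A \ H) = m(A) - m(H).
Computing the hole measures:
  m(H_1) = 0 - (-1) = 1.
  m(H_2) = 3/4 - 1/4 = 1/2.
  m(H_3) = 11/4 - 7/4 = 1.
  m(H_4) = 17/4 - 13/4 = 1.
Summed: m(H) = 1 + 1/2 + 1 + 1 = 7/2.
So m(A \ H) = 7 - 7/2 = 7/2.

7/2


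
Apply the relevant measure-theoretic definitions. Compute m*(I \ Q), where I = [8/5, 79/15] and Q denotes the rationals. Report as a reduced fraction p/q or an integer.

The interval I = [8/5, 79/15] has m(I) = 79/15 - 8/5 = 11/3 (endpoints are measure-zero, so open/closed/half-open agree). Write I = (I cap Q) u (I \ Q). The rationals in I are countable, so m*(I cap Q) = 0 (cover each rational by intervals whose total length is arbitrarily small). By countable subadditivity m*(I) <= m*(I cap Q) + m*(I \ Q), hence m*(I \ Q) >= m(I) = 11/3. The reverse inequality m*(I \ Q) <= m*(I) = 11/3 is trivial since (I \ Q) is a subset of I. Therefore m*(I \ Q) = 11/3.

11/3


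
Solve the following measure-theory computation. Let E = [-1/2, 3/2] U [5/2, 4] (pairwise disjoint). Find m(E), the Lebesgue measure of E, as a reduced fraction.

For pairwise disjoint intervals, m(union_i I_i) = sum_i m(I_i),
and m is invariant under swapping open/closed endpoints (single points have measure 0).
So m(E) = sum_i (b_i - a_i).
  I_1 has length 3/2 - (-1/2) = 2.
  I_2 has length 4 - 5/2 = 3/2.
Summing:
  m(E) = 2 + 3/2 = 7/2.

7/2


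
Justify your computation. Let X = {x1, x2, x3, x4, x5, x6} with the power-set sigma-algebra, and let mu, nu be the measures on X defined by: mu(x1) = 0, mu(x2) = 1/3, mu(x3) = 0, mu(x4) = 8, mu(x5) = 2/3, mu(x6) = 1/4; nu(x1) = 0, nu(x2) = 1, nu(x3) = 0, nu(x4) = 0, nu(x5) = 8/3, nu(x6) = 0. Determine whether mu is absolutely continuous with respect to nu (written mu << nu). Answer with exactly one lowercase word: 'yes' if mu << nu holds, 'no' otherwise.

mu << nu means: every nu-null measurable set is also mu-null; equivalently, for every atom x, if nu({x}) = 0 then mu({x}) = 0.
Checking each atom:
  x1: nu = 0, mu = 0 -> consistent with mu << nu.
  x2: nu = 1 > 0 -> no constraint.
  x3: nu = 0, mu = 0 -> consistent with mu << nu.
  x4: nu = 0, mu = 8 > 0 -> violates mu << nu.
  x5: nu = 8/3 > 0 -> no constraint.
  x6: nu = 0, mu = 1/4 > 0 -> violates mu << nu.
The atom(s) x4, x6 violate the condition (nu = 0 but mu > 0). Therefore mu is NOT absolutely continuous w.r.t. nu.

no


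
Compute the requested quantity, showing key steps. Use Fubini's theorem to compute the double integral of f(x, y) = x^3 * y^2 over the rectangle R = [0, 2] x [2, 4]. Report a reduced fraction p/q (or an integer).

f(x, y) is a tensor product of a function of x and a function of y, and both factors are bounded continuous (hence Lebesgue integrable) on the rectangle, so Fubini's theorem applies:
  integral_R f d(m x m) = (integral_a1^b1 x^3 dx) * (integral_a2^b2 y^2 dy).
Inner integral in x: integral_{0}^{2} x^3 dx = (2^4 - 0^4)/4
  = 4.
Inner integral in y: integral_{2}^{4} y^2 dy = (4^3 - 2^3)/3
  = 56/3.
Product: (4) * (56/3) = 224/3.

224/3
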